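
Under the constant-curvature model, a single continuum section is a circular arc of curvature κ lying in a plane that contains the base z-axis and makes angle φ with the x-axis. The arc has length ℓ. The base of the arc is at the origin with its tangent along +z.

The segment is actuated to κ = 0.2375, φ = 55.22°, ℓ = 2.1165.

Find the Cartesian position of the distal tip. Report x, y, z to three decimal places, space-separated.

θ = κ·ℓ = 0.2375 × 2.1165 = 0.50267 rad
ρ = (1 − cos θ)/κ = (1 − 0.87630)/0.2375 = 0.52084
z = sin θ / κ = 0.48177/0.2375 = 2.02849
x = ρ cos φ = 0.52084 × cos(55.22°) = 0.29710
y = ρ sin φ = 0.52084 × sin(55.22°) = 0.42779

0.297 0.428 2.028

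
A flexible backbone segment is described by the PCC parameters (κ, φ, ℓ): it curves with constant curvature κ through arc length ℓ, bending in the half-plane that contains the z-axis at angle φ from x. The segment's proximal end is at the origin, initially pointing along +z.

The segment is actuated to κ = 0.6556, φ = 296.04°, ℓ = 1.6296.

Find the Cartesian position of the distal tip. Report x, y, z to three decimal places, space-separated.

θ = κ·ℓ = 0.6556 × 1.6296 = 1.06837 rad
ρ = (1 − cos θ)/κ = (1 − 0.48156)/0.6556 = 0.79079
z = sin θ / κ = 0.87641/0.6556 = 1.33681
x = ρ cos φ = 0.79079 × cos(296.04°) = 0.34716
y = ρ sin φ = 0.79079 × sin(296.04°) = -0.71052

0.347 -0.711 1.337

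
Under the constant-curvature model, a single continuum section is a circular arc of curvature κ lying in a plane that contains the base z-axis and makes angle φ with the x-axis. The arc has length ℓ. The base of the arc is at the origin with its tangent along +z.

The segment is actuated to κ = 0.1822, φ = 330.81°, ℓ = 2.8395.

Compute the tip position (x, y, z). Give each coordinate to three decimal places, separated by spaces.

θ = κ·ℓ = 0.1822 × 2.8395 = 0.51736 rad
ρ = (1 − cos θ)/κ = (1 − 0.86913)/0.1822 = 0.71828
z = sin θ / κ = 0.49458/0.1822 = 2.71452
x = ρ cos φ = 0.71828 × cos(330.81°) = 0.62706
y = ρ sin φ = 0.71828 × sin(330.81°) = -0.35031

0.627 -0.350 2.715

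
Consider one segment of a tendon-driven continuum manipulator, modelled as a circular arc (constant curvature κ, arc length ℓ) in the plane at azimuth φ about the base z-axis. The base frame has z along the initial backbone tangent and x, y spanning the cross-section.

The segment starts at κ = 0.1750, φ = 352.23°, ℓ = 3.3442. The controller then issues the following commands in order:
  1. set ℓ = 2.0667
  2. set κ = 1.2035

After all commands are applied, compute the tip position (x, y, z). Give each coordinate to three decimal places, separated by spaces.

1.477 -0.201 0.506

initial: κ=0.1750, φ=352.23°, ℓ=3.3442
cmd 1: set ℓ=2.0667 → (κ,φ,ℓ)=(0.1750,352.23°,2.0667) → tip=(0.3663,-0.0500,2.0219)
cmd 2: set κ=1.2035 → (κ,φ,ℓ)=(1.2035,352.23°,2.0667) → tip=(1.4765,-0.2015,0.5057)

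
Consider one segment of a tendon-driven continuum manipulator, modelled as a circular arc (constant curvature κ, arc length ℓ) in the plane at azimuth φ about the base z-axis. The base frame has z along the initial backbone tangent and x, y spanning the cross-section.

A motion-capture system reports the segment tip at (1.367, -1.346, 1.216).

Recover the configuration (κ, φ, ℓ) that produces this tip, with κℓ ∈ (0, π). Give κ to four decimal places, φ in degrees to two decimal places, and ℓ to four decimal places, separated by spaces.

0.7437 315.44 2.7050

ρ = √(x²+y²) = √(1.367² + -1.346²) = 1.91844
φ = atan2(y, x) mod 360° = atan2(-1.346, 1.367) = 315.4435°
|p|² = ρ² + z² = 1.91844² + 1.216² = 5.15906
κ = 2ρ / |p|² = 2×1.91844 / 5.15906 = 0.74372
θ = 2·atan2(ρ, z) = 2·atan2(1.91844, 1.216) = 2.01172 rad
ℓ = θ/κ = 2.01172/0.74372 = 2.70495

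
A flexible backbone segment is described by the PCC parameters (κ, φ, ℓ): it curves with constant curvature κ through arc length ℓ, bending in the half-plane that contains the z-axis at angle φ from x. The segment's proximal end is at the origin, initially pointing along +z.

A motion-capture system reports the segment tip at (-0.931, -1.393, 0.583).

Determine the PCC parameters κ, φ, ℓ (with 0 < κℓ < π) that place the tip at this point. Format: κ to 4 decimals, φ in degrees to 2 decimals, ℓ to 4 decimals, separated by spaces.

1.0648 236.24 2.3215

ρ = √(x²+y²) = √(-0.931² + -1.393²) = 1.67547
φ = atan2(y, x) mod 360° = atan2(-1.393, -0.931) = 236.2435°
|p|² = ρ² + z² = 1.67547² + 0.583² = 3.14710
κ = 2ρ / |p|² = 2×1.67547 / 3.14710 = 1.06477
θ = 2·atan2(ρ, z) = 2·atan2(1.67547, 0.583) = 2.47188 rad
ℓ = θ/κ = 2.47188/1.06477 = 2.32151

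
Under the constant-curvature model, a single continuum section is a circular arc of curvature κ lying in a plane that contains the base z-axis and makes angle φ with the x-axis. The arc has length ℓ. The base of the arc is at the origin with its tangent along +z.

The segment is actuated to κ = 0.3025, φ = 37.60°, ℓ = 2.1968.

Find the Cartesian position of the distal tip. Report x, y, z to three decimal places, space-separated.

θ = κ·ℓ = 0.3025 × 2.1968 = 0.66453 rad
ρ = (1 − cos θ)/κ = (1 − 0.78721)/0.3025 = 0.70345
z = sin θ / κ = 0.61669/0.3025 = 2.03865
x = ρ cos φ = 0.70345 × cos(37.60°) = 0.55734
y = ρ sin φ = 0.70345 × sin(37.60°) = 0.42921

0.557 0.429 2.039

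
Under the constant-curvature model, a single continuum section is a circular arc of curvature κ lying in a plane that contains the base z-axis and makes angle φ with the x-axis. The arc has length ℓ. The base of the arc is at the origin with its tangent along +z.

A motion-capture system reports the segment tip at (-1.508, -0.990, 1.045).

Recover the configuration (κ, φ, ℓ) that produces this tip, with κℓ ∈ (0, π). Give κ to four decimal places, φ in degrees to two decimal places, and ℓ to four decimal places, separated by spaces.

ρ = √(x²+y²) = √(-1.508² + -0.990²) = 1.80393
φ = atan2(y, x) mod 360° = atan2(-0.990, -1.508) = 213.2848°
|p|² = ρ² + z² = 1.80393² + 1.045² = 4.34619
κ = 2ρ / |p|² = 2×1.80393 / 4.34619 = 0.83012
θ = 2·atan2(ρ, z) = 2·atan2(1.80393, 1.045) = 2.09149 rad
ℓ = θ/κ = 2.09149/0.83012 = 2.51950

0.8301 213.28 2.5195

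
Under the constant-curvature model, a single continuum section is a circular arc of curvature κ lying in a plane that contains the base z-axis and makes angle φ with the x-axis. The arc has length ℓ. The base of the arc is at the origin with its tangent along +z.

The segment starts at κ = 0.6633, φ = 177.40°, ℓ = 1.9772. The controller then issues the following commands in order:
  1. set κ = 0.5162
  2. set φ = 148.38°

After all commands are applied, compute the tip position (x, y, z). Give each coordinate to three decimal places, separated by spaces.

-0.787 0.485 1.651

initial: κ=0.6633, φ=177.40°, ℓ=1.9772
cmd 1: set κ=0.5162 → (κ,φ,ℓ)=(0.5162,177.40°,1.9772) → tip=(-0.9234,0.0419,1.6514)
cmd 2: set φ=148.38° → (κ,φ,ℓ)=(0.5162,148.38°,1.9772) → tip=(-0.7872,0.4846,1.6514)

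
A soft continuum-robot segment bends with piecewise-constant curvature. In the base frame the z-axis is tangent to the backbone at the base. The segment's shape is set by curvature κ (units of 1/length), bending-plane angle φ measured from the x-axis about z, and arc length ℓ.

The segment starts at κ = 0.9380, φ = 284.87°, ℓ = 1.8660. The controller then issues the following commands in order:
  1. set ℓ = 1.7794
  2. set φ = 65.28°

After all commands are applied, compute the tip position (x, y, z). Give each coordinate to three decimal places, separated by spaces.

0.490 1.063 1.061

initial: κ=0.9380, φ=284.87°, ℓ=1.8660
cmd 1: set ℓ=1.7794 → (κ,φ,ℓ)=(0.9380,284.87°,1.7794) → tip=(0.3004,-1.1315,1.0610)
cmd 2: set φ=65.28° → (κ,φ,ℓ)=(0.9380,65.28°,1.7794) → tip=(0.4896,1.0634,1.0610)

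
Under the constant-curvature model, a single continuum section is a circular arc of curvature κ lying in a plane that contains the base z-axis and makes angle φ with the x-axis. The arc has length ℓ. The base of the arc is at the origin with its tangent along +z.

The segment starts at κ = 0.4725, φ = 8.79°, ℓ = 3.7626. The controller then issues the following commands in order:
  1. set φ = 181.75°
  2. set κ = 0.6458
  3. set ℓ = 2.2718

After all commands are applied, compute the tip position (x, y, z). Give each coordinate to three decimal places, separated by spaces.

initial: κ=0.4725, φ=8.79°, ℓ=3.7626
cmd 1: set φ=181.75° → (κ,φ,ℓ)=(0.4725,181.75°,3.7626) → tip=(-2.5503,-0.0779,2.0712)
cmd 2: set κ=0.6458 → (κ,φ,ℓ)=(0.6458,181.75°,3.7626) → tip=(-2.7198,-0.0831,1.0113)
cmd 3: set ℓ=2.2718 → (κ,φ,ℓ)=(0.6458,181.75°,2.2718) → tip=(-1.3876,-0.0424,1.5402)

-1.388 -0.042 1.540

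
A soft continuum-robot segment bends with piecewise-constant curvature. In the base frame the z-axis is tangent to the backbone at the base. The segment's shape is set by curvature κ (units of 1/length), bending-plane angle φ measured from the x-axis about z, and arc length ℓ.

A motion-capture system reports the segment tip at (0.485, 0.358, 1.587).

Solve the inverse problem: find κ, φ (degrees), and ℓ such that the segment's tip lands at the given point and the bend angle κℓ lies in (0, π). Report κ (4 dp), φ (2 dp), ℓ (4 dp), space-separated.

0.4183 36.43 1.7355

ρ = √(x²+y²) = √(0.485² + 0.358²) = 0.60282
φ = atan2(y, x) mod 360° = atan2(0.358, 0.485) = 36.4327°
|p|² = ρ² + z² = 0.60282² + 1.587² = 2.88196
κ = 2ρ / |p|² = 2×0.60282 / 2.88196 = 0.41834
θ = 2·atan2(ρ, z) = 2·atan2(0.60282, 1.587) = 0.72603 rad
ℓ = θ/κ = 0.72603/0.41834 = 1.73550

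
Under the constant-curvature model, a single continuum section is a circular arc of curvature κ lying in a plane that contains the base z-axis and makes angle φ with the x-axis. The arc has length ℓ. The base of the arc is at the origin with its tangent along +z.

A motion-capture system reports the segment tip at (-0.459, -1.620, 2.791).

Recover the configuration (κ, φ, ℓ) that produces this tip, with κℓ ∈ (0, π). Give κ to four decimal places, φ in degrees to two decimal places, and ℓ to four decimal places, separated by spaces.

ρ = √(x²+y²) = √(-0.459² + -1.620²) = 1.68377
φ = atan2(y, x) mod 360° = atan2(-1.620, -0.459) = 254.1808°
|p|² = ρ² + z² = 1.68377² + 2.791² = 10.62476
κ = 2ρ / |p|² = 2×1.68377 / 10.62476 = 0.31695
θ = 2·atan2(ρ, z) = 2·atan2(1.68377, 2.791) = 1.08566 rad
ℓ = θ/κ = 1.08566/0.31695 = 3.42532

0.3170 254.18 3.4253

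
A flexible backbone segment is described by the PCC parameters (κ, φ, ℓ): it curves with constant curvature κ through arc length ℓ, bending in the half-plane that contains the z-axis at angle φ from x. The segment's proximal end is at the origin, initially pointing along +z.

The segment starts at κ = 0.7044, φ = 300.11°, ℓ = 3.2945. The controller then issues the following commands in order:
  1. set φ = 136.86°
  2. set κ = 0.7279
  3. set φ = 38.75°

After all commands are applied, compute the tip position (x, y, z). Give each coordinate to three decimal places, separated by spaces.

initial: κ=0.7044, φ=300.11°, ℓ=3.2945
cmd 1: set φ=136.86° → (κ,φ,ℓ)=(0.7044,136.86°,3.2945) → tip=(-1.7419,1.6323,1.0389)
cmd 2: set κ=0.7279 → (κ,φ,ℓ)=(0.7279,136.86°,3.2945) → tip=(-1.7403,1.6309,0.9299)
cmd 3: set φ=38.75° → (κ,φ,ℓ)=(0.7279,38.75°,3.2945) → tip=(1.8601,1.4929,0.9299)

1.860 1.493 0.930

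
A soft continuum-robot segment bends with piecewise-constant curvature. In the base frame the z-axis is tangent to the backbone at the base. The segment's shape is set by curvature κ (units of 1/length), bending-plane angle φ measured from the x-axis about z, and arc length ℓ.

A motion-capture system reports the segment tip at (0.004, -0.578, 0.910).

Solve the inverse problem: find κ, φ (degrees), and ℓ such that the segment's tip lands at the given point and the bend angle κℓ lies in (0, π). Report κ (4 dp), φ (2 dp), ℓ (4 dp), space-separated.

ρ = √(x²+y²) = √(0.004² + -0.578²) = 0.57801
φ = atan2(y, x) mod 360° = atan2(-0.578, 0.004) = 270.3965°
|p|² = ρ² + z² = 0.57801² + 0.910² = 1.16220
κ = 2ρ / |p|² = 2×0.57801 / 1.16220 = 0.99469
θ = 2·atan2(ρ, z) = 2·atan2(0.57801, 0.910) = 1.13177 rad
ℓ = θ/κ = 1.13177/0.99469 = 1.13782

0.9947 270.40 1.1378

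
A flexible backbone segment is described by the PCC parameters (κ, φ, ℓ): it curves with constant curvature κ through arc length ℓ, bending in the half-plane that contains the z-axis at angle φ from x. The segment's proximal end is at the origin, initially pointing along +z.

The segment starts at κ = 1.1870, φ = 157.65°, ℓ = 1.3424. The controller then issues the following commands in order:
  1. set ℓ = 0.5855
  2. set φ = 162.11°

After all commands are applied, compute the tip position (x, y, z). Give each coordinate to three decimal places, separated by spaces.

-0.186 0.060 0.539

initial: κ=1.1870, φ=157.65°, ℓ=1.3424
cmd 1: set ℓ=0.5855 → (κ,φ,ℓ)=(1.1870,157.65°,0.5855) → tip=(-0.1807,0.0743,0.5395)
cmd 2: set φ=162.11° → (κ,φ,ℓ)=(1.1870,162.11°,0.5855) → tip=(-0.1860,0.0600,0.5395)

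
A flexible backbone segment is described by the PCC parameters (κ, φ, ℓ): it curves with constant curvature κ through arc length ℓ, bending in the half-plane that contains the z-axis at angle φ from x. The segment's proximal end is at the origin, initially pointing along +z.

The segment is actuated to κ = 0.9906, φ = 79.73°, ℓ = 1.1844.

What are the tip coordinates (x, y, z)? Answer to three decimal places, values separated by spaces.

0.110 0.609 0.931

θ = κ·ℓ = 0.9906 × 1.1844 = 1.17327 rad
ρ = (1 − cos θ)/κ = (1 − 0.38714)/0.9906 = 0.61867
z = sin θ / κ = 0.92202/0.9906 = 0.93077
x = ρ cos φ = 0.61867 × cos(79.73°) = 0.11030
y = ρ sin φ = 0.61867 × sin(79.73°) = 0.60876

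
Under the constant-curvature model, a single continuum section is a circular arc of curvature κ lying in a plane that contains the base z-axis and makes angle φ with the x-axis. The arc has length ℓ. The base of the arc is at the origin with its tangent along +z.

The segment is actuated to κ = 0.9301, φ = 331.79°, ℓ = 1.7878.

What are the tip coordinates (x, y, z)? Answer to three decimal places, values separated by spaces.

1.035 -0.555 1.071

θ = κ·ℓ = 0.9301 × 1.7878 = 1.66283 rad
ρ = (1 − cos θ)/κ = (1 − -0.09191)/0.9301 = 1.17397
z = sin θ / κ = 0.99577/0.9301 = 1.07060
x = ρ cos φ = 1.17397 × cos(331.79°) = 1.03452
y = ρ sin φ = 1.17397 × sin(331.79°) = -0.55494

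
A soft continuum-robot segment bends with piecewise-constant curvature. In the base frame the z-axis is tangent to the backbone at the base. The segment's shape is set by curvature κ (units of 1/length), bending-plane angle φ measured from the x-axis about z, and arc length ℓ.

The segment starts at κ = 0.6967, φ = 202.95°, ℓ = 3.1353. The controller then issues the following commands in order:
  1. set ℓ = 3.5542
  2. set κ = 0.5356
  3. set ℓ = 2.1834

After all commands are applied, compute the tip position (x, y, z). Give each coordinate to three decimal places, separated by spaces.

-1.048 -0.444 1.719

initial: κ=0.6967, φ=202.95°, ℓ=3.1353
cmd 1: set ℓ=3.5542 → (κ,φ,ℓ)=(0.6967,202.95°,3.5542) → tip=(-2.3615,-1.0000,0.8861)
cmd 2: set κ=0.5356 → (κ,φ,ℓ)=(0.5356,202.95°,3.5542) → tip=(-2.2810,-0.9659,1.7646)
cmd 3: set ℓ=2.1834 → (κ,φ,ℓ)=(0.5356,202.95°,2.1834) → tip=(-1.0476,-0.4436,1.7187)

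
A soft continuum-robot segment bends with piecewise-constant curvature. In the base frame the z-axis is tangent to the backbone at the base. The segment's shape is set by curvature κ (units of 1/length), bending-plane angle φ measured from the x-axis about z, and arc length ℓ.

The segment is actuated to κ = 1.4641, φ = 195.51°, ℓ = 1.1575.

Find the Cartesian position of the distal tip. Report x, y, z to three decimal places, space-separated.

-0.739 -0.205 0.678

θ = κ·ℓ = 1.4641 × 1.1575 = 1.69470 rad
ρ = (1 − cos θ)/κ = (1 − -0.12358)/1.4641 = 0.76742
z = sin θ / κ = 0.99233/1.4641 = 0.67778
x = ρ cos φ = 0.76742 × cos(195.51°) = -0.73948
y = ρ sin φ = 0.76742 × sin(195.51°) = -0.20521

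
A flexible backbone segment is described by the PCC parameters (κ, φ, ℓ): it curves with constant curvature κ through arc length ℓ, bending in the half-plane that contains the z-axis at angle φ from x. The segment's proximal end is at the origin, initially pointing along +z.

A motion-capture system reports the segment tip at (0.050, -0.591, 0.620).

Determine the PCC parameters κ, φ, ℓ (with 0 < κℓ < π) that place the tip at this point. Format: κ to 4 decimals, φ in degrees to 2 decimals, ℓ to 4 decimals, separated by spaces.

1.6113 274.84 0.9473

ρ = √(x²+y²) = √(0.050² + -0.591²) = 0.59311
φ = atan2(y, x) mod 360° = atan2(-0.591, 0.050) = 274.8358°
|p|² = ρ² + z² = 0.59311² + 0.620² = 0.73618
κ = 2ρ / |p|² = 2×0.59311 / 0.73618 = 1.61132
θ = 2·atan2(ρ, z) = 2·atan2(0.59311, 0.620) = 1.52647 rad
ℓ = θ/κ = 1.52647/1.61132 = 0.94734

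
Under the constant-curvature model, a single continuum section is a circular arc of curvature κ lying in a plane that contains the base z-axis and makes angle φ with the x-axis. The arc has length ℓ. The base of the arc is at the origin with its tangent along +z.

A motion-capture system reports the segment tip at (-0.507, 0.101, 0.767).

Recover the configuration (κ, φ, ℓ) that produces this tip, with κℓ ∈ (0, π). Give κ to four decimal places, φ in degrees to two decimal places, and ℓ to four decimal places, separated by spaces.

1.2085 168.73 0.9815

ρ = √(x²+y²) = √(-0.507² + 0.101²) = 0.51696
φ = atan2(y, x) mod 360° = atan2(0.101, -0.507) = 168.7335°
|p|² = ρ² + z² = 0.51696² + 0.767² = 0.85554
κ = 2ρ / |p|² = 2×0.51696 / 0.85554 = 1.20851
θ = 2·atan2(ρ, z) = 2·atan2(0.51696, 0.767) = 1.18613 rad
ℓ = θ/κ = 1.18613/1.20851 = 0.98149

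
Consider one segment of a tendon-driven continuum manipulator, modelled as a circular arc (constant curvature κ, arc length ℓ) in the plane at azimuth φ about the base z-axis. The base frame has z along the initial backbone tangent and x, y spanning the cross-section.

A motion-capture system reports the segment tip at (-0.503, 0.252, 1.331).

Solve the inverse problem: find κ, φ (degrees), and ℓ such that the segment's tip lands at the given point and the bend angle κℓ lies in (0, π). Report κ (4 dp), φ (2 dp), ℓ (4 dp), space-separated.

ρ = √(x²+y²) = √(-0.503² + 0.252²) = 0.56259
φ = atan2(y, x) mod 360° = atan2(0.252, -0.503) = 153.3894°
|p|² = ρ² + z² = 0.56259² + 1.331² = 2.08807
κ = 2ρ / |p|² = 2×0.56259 / 2.08807 = 0.53886
θ = 2·atan2(ρ, z) = 2·atan2(0.56259, 1.331) = 0.79982 rad
ℓ = θ/κ = 0.79982/0.53886 = 1.48426

0.5389 153.39 1.4843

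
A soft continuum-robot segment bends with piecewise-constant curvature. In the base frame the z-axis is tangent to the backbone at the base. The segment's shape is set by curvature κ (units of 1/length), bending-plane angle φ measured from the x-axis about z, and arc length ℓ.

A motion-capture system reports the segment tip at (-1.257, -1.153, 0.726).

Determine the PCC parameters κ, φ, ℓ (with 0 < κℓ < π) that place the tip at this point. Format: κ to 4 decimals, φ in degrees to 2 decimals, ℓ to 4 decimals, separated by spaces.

ρ = √(x²+y²) = √(-1.257² + -1.153²) = 1.70571
φ = atan2(y, x) mod 360° = atan2(-1.153, -1.257) = 222.5290°
|p|² = ρ² + z² = 1.70571² + 0.726² = 3.43653
κ = 2ρ / |p|² = 2×1.70571 / 3.43653 = 0.99269
θ = 2·atan2(ρ, z) = 2·atan2(1.70571, 0.726) = 2.33679 rad
ℓ = θ/κ = 2.33679/0.99269 = 2.35399

0.9927 222.53 2.3540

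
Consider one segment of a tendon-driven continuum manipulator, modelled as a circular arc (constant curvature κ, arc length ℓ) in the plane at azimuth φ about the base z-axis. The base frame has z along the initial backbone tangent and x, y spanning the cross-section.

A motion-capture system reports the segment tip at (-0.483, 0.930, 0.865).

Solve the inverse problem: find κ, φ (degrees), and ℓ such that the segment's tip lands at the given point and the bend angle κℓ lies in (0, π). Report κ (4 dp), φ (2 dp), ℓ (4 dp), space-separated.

ρ = √(x²+y²) = √(-0.483² + 0.930²) = 1.04795
φ = atan2(y, x) mod 360° = atan2(0.930, -0.483) = 117.4453°
|p|² = ρ² + z² = 1.04795² + 0.865² = 1.84641
κ = 2ρ / |p|² = 2×1.04795 / 1.84641 = 1.13511
θ = 2·atan2(ρ, z) = 2·atan2(1.04795, 0.865) = 1.76149 rad
ℓ = θ/κ = 1.76149/1.13511 = 1.55182

1.1351 117.45 1.5518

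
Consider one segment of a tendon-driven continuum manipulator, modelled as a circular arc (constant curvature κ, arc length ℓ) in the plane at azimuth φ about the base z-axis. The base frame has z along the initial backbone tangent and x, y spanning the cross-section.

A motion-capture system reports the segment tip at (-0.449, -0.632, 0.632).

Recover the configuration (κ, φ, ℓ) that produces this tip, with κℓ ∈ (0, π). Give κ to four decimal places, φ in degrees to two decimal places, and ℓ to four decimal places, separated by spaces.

ρ = √(x²+y²) = √(-0.449² + -0.632²) = 0.77526
φ = atan2(y, x) mod 360° = atan2(-0.632, -0.449) = 234.6084°
|p|² = ρ² + z² = 0.77526² + 0.632² = 1.00045
κ = 2ρ / |p|² = 2×0.77526 / 1.00045 = 1.54982
θ = 2·atan2(ρ, z) = 2·atan2(0.77526, 0.632) = 1.77370 rad
ℓ = θ/κ = 1.77370/1.54982 = 1.14445

1.5498 234.61 1.1445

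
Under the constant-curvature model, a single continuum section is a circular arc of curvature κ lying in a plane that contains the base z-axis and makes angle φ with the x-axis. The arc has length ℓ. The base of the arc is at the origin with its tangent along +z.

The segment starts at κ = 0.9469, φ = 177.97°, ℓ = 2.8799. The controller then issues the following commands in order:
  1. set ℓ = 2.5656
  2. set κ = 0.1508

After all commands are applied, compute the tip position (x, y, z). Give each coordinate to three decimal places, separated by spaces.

-0.490 0.017 2.502

initial: κ=0.9469, φ=177.97°, ℓ=2.8799
cmd 1: set ℓ=2.5656 → (κ,φ,ℓ)=(0.9469,177.97°,2.5656) → tip=(-1.8543,0.0657,0.6902)
cmd 2: set κ=0.1508 → (κ,φ,ℓ)=(0.1508,177.97°,2.5656) → tip=(-0.4898,0.0174,2.5021)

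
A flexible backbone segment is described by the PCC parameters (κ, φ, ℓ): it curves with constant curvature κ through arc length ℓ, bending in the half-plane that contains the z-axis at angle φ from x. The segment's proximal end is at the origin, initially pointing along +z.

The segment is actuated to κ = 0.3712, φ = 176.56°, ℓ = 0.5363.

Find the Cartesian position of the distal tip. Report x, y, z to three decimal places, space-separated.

-0.053 0.003 0.533

θ = κ·ℓ = 0.3712 × 0.5363 = 0.19907 rad
ρ = (1 − cos θ)/κ = (1 − 0.98025)/0.3712 = 0.05321
z = sin θ / κ = 0.19776/0.3712 = 0.53276
x = ρ cos φ = 0.05321 × cos(176.56°) = -0.05311
y = ρ sin φ = 0.05321 × sin(176.56°) = 0.00319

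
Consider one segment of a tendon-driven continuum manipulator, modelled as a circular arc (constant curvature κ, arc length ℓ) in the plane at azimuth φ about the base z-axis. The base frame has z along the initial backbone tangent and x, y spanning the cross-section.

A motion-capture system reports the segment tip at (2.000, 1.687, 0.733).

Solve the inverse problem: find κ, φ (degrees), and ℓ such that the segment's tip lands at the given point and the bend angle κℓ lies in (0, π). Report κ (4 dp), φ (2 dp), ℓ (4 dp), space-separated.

ρ = √(x²+y²) = √(2.000² + 1.687²) = 2.61648
φ = atan2(y, x) mod 360° = atan2(1.687, 2.000) = 40.1476°
|p|² = ρ² + z² = 2.61648² + 0.733² = 7.38326
κ = 2ρ / |p|² = 2×2.61648 / 7.38326 = 0.70876
θ = 2·atan2(ρ, z) = 2·atan2(2.61648, 0.733) = 2.59530 rad
ℓ = θ/κ = 2.59530/0.70876 = 3.66175

0.7088 40.15 3.6617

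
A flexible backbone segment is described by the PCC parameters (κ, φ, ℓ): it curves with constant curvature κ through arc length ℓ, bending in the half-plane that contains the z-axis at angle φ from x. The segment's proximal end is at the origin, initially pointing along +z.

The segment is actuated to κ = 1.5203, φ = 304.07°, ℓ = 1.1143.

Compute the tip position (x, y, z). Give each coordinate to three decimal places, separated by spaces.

0.414 -0.612 0.653

θ = κ·ℓ = 1.5203 × 1.1143 = 1.69407 rad
ρ = (1 − cos θ)/κ = (1 − -0.12296)/1.5203 = 0.73864
z = sin θ / κ = 0.99241/1.5203 = 0.65277
x = ρ cos φ = 0.73864 × cos(304.07°) = 0.41379
y = ρ sin φ = 0.73864 × sin(304.07°) = -0.61186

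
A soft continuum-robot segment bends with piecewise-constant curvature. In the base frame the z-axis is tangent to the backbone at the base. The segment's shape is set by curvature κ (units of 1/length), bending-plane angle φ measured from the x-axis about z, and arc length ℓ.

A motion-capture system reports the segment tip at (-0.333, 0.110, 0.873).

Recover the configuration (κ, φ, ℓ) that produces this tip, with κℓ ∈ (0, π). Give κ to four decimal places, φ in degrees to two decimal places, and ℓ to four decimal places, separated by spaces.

ρ = √(x²+y²) = √(-0.333² + 0.110²) = 0.35070
φ = atan2(y, x) mod 360° = atan2(0.110, -0.333) = 161.7200°
|p|² = ρ² + z² = 0.35070² + 0.873² = 0.88512
κ = 2ρ / |p|² = 2×0.35070 / 0.88512 = 0.79243
θ = 2·atan2(ρ, z) = 2·atan2(0.35070, 0.873) = 0.76397 rad
ℓ = θ/κ = 0.76397/0.79243 = 0.96408

0.7924 161.72 0.9641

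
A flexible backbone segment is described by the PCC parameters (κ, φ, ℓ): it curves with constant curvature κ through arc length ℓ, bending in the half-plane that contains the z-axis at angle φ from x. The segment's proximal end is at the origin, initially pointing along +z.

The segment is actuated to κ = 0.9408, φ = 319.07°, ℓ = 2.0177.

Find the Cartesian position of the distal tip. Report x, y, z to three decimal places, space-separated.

θ = κ·ℓ = 0.9408 × 2.0177 = 1.89825 rad
ρ = (1 − cos θ)/κ = (1 − -0.32164)/0.9408 = 1.40480
z = sin θ / κ = 0.94686/0.9408 = 1.00645
x = ρ cos φ = 1.40480 × cos(319.07°) = 1.06134
y = ρ sin φ = 1.40480 × sin(319.07°) = -0.92034

1.061 -0.920 1.006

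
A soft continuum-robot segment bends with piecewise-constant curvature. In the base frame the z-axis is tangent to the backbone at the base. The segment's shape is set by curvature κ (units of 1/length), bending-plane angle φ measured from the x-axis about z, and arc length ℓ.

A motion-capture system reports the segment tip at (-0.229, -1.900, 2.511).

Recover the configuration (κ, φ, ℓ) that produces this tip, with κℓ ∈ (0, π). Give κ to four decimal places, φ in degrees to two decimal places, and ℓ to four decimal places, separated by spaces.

0.3840 263.13 3.3919

ρ = √(x²+y²) = √(-0.229² + -1.900²) = 1.91375
φ = atan2(y, x) mod 360° = atan2(-1.900, -0.229) = 263.1275°
|p|² = ρ² + z² = 1.91375² + 2.511² = 9.96756
κ = 2ρ / |p|² = 2×1.91375 / 9.96756 = 0.38400
θ = 2·atan2(ρ, z) = 2·atan2(1.91375, 2.511) = 1.30246 rad
ℓ = θ/κ = 1.30246/0.38400 = 3.39186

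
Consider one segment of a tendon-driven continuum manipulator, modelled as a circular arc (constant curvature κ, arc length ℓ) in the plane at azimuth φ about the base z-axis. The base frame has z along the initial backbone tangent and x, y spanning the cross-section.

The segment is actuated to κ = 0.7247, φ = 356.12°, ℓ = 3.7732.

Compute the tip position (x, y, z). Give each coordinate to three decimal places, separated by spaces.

2.641 -0.179 0.546

θ = κ·ℓ = 0.7247 × 3.7732 = 2.73444 rad
ρ = (1 − cos θ)/κ = (1 − -0.91825)/0.7247 = 2.64696
z = sin θ / κ = 0.39600/0.7247 = 0.54643
x = ρ cos φ = 2.64696 × cos(356.12°) = 2.64089
y = ρ sin φ = 2.64696 × sin(356.12°) = -0.17911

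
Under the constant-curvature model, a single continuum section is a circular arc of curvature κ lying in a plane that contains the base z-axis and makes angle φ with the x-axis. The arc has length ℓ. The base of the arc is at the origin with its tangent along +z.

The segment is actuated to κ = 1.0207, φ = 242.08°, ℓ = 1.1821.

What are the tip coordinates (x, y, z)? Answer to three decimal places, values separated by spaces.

θ = κ·ℓ = 1.0207 × 1.1821 = 1.20657 rad
ρ = (1 − cos θ)/κ = (1 − 0.35623)/1.0207 = 0.63072
z = sin θ / κ = 0.93440/1.0207 = 0.91545
x = ρ cos φ = 0.63072 × cos(242.08°) = -0.29533
y = ρ sin φ = 0.63072 × sin(242.08°) = -0.55730

-0.295 -0.557 0.915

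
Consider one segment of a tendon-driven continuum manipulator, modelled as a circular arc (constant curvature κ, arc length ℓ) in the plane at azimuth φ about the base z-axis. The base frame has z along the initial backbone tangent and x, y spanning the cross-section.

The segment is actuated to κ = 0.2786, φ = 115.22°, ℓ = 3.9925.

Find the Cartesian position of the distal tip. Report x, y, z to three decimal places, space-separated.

θ = κ·ℓ = 0.2786 × 3.9925 = 1.11231 rad
ρ = (1 − cos θ)/κ = (1 − 0.44259)/0.2786 = 2.00075
z = sin θ / κ = 0.89672/0.2786 = 3.21868
x = ρ cos φ = 2.00075 × cos(115.22°) = -0.85251
y = ρ sin φ = 2.00075 × sin(115.22°) = 1.81004

-0.853 1.810 3.219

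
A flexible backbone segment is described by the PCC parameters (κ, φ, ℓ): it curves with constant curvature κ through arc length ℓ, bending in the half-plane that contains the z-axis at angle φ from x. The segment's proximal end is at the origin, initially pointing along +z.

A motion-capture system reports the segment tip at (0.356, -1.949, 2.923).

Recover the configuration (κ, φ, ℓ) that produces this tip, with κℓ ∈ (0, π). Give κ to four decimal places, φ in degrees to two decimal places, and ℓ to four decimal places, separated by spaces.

0.3178 280.35 3.7490

ρ = √(x²+y²) = √(0.356² + -1.949²) = 1.98125
φ = atan2(y, x) mod 360° = atan2(-1.949, 0.356) = 280.3514°
|p|² = ρ² + z² = 1.98125² + 2.923² = 12.46927
κ = 2ρ / |p|² = 2×1.98125 / 12.46927 = 0.31778
θ = 2·atan2(ρ, z) = 2·atan2(1.98125, 2.923) = 1.19136 rad
ℓ = θ/κ = 1.19136/0.31778 = 3.74900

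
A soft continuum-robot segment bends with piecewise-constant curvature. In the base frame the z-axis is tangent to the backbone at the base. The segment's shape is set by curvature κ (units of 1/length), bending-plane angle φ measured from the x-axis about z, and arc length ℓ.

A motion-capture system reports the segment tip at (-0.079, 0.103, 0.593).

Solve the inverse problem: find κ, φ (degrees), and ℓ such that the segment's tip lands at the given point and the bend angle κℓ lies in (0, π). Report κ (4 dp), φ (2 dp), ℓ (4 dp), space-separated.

ρ = √(x²+y²) = √(-0.079² + 0.103²) = 0.12981
φ = atan2(y, x) mod 360° = atan2(0.103, -0.079) = 127.4879°
|p|² = ρ² + z² = 0.12981² + 0.593² = 0.36850
κ = 2ρ / |p|² = 2×0.12981 / 0.36850 = 0.70452
θ = 2·atan2(ρ, z) = 2·atan2(0.12981, 0.593) = 0.43100 rad
ℓ = θ/κ = 0.43100/0.70452 = 0.61177

0.7045 127.49 0.6118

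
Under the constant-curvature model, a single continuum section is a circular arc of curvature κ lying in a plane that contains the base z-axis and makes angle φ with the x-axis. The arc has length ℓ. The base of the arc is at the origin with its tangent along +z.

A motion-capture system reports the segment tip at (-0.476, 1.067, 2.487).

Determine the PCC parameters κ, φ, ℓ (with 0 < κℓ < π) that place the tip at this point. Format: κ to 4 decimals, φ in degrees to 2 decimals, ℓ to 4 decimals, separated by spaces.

ρ = √(x²+y²) = √(-0.476² + 1.067²) = 1.16836
φ = atan2(y, x) mod 360° = atan2(1.067, -0.476) = 114.0422°
|p|² = ρ² + z² = 1.16836² + 2.487² = 7.55023
κ = 2ρ / |p|² = 2×1.16836 / 7.55023 = 0.30949
θ = 2·atan2(ρ, z) = 2·atan2(1.16836, 2.487) = 0.87837 rad
ℓ = θ/κ = 0.87837/0.30949 = 2.83813

0.3095 114.04 2.8381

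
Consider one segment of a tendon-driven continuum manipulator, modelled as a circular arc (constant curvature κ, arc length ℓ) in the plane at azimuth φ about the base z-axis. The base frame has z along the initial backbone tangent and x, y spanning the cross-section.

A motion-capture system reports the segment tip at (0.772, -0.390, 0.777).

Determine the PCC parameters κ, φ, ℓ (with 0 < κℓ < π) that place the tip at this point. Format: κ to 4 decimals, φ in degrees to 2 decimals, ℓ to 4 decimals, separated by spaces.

1.2796 333.20 1.3111

ρ = √(x²+y²) = √(0.772² + -0.390²) = 0.86492
φ = atan2(y, x) mod 360° = atan2(-0.390, 0.772) = 333.1979°
|p|² = ρ² + z² = 0.86492² + 0.777² = 1.35181
κ = 2ρ / |p|² = 2×0.86492 / 1.35181 = 1.27964
θ = 2·atan2(ρ, z) = 2·atan2(0.86492, 0.777) = 1.67779 rad
ℓ = θ/κ = 1.67779/1.27964 = 1.31114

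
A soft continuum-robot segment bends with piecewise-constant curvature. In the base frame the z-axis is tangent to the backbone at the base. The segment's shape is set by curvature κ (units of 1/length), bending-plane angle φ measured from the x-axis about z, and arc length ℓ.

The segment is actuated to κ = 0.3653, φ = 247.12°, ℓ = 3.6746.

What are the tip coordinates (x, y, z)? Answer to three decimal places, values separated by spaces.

-0.823 -1.951 2.666

θ = κ·ℓ = 0.3653 × 3.6746 = 1.34233 rad
ρ = (1 − cos θ)/κ = (1 − 0.22648)/0.3653 = 2.11749
z = sin θ / κ = 0.97402/0.3653 = 2.66634
x = ρ cos φ = 2.11749 × cos(247.12°) = -0.82328
y = ρ sin φ = 2.11749 × sin(247.12°) = -1.95088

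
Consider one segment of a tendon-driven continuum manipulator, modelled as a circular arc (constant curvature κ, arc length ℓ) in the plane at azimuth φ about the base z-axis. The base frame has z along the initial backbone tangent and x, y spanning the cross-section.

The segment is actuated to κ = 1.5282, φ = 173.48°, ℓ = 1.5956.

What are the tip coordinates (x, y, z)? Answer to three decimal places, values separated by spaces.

θ = κ·ℓ = 1.5282 × 1.5956 = 2.43840 rad
ρ = (1 − cos θ)/κ = (1 − -0.76278)/1.5282 = 1.15350
z = sin θ / κ = 0.64666/1.5282 = 0.42315
x = ρ cos φ = 1.15350 × cos(173.48°) = -1.14604
y = ρ sin φ = 1.15350 × sin(173.48°) = 0.13098

-1.146 0.131 0.423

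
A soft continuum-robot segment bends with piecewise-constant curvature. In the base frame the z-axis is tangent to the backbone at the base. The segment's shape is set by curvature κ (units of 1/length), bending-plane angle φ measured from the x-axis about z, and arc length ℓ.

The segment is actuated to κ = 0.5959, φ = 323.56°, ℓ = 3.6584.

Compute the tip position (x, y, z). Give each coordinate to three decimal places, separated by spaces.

θ = κ·ℓ = 0.5959 × 3.6584 = 2.18004 rad
ρ = (1 − cos θ)/κ = (1 − -0.57225)/0.5959 = 2.63844
z = sin θ / κ = 0.82008/0.5959 = 1.37621
x = ρ cos φ = 2.63844 × cos(323.56°) = 2.12257
y = ρ sin φ = 2.63844 × sin(323.56°) = -1.56718

2.123 -1.567 1.376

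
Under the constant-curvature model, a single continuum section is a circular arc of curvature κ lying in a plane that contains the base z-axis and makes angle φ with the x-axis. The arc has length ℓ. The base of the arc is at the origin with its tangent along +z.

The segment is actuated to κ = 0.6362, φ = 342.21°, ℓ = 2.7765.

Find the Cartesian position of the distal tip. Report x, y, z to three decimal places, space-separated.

1.788 -0.574 1.542

θ = κ·ℓ = 0.6362 × 2.7765 = 1.76641 rad
ρ = (1 − cos θ)/κ = (1 − -0.19437)/0.6362 = 1.87735
z = sin θ / κ = 0.98093/0.6362 = 1.54186
x = ρ cos φ = 1.87735 × cos(342.21°) = 1.78758
y = ρ sin φ = 1.87735 × sin(342.21°) = -0.57358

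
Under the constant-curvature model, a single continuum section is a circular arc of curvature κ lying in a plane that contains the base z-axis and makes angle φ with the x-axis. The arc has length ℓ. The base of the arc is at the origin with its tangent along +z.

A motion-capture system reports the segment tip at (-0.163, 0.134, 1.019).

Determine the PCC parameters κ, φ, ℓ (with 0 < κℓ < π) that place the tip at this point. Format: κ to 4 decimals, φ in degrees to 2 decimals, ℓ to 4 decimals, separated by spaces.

ρ = √(x²+y²) = √(-0.163² + 0.134²) = 0.21101
φ = atan2(y, x) mod 360° = atan2(0.134, -0.163) = 140.5769°
|p|² = ρ² + z² = 0.21101² + 1.019² = 1.08289
κ = 2ρ / |p|² = 2×0.21101 / 1.08289 = 0.38972
θ = 2·atan2(ρ, z) = 2·atan2(0.21101, 1.019) = 0.40838 rad
ℓ = θ/κ = 0.40838/0.38972 = 1.04788

0.3897 140.58 1.0479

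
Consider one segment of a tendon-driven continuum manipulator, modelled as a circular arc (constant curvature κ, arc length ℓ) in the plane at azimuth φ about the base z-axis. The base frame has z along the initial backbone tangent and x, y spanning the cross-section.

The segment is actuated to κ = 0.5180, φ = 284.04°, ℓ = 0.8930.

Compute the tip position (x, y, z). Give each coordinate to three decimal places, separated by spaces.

0.049 -0.197 0.861

θ = κ·ℓ = 0.5180 × 0.8930 = 0.46257 rad
ρ = (1 − cos θ)/κ = (1 − 0.89491)/0.5180 = 0.20288
z = sin θ / κ = 0.44625/0.5180 = 0.86149
x = ρ cos φ = 0.20288 × cos(284.04°) = 0.04922
y = ρ sin φ = 0.20288 × sin(284.04°) = -0.19682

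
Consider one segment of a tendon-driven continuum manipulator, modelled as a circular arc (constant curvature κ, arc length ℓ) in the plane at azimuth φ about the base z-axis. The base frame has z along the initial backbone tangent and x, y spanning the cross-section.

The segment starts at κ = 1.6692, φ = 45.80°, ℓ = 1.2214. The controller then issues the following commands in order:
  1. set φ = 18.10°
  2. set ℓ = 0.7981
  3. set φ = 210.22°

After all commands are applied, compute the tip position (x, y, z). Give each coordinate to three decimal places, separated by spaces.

initial: κ=1.6692, φ=45.80°, ℓ=1.2214
cmd 1: set φ=18.10° → (κ,φ,ℓ)=(1.6692,18.10°,1.2214) → tip=(0.8263,0.2701,0.5347)
cmd 2: set ℓ=0.7981 → (κ,φ,ℓ)=(1.6692,18.10°,0.7981) → tip=(0.4349,0.1421,0.5821)
cmd 3: set φ=210.22° → (κ,φ,ℓ)=(1.6692,210.22°,0.7981) → tip=(-0.3953,-0.2303,0.5821)

-0.395 -0.230 0.582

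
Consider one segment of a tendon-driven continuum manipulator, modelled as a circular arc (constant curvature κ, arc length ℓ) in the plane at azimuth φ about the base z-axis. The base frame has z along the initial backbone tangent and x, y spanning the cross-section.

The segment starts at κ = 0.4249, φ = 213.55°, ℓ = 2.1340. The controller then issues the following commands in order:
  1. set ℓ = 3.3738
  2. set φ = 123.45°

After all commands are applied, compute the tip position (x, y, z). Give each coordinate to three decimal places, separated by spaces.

-1.120 1.695 2.331

initial: κ=0.4249, φ=213.55°, ℓ=2.1340
cmd 1: set ℓ=3.3738 → (κ,φ,ℓ)=(0.4249,213.55°,3.3738) → tip=(-1.6930,-1.1227,2.3314)
cmd 2: set φ=123.45° → (κ,φ,ℓ)=(0.4249,123.45°,3.3738) → tip=(-1.1198,1.6950,2.3314)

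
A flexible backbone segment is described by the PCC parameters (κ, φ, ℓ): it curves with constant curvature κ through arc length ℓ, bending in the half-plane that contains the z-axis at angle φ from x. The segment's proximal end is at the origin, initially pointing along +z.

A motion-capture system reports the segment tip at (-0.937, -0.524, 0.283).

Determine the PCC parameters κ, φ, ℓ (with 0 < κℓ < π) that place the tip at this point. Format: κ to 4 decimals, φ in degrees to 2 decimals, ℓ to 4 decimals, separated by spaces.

ρ = √(x²+y²) = √(-0.937² + -0.524²) = 1.07357
φ = atan2(y, x) mod 360° = atan2(-0.524, -0.937) = 209.2153°
|p|² = ρ² + z² = 1.07357² + 0.283² = 1.23263
κ = 2ρ / |p|² = 2×1.07357 / 1.23263 = 1.74191
θ = 2·atan2(ρ, z) = 2·atan2(1.07357, 0.283) = 2.62610 rad
ℓ = θ/κ = 2.62610/1.74191 = 1.50760

1.7419 209.22 1.5076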